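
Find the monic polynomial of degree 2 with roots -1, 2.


A monic polynomial with roots -1, 2 is:
p(x) = (x + 1)(x - 2)
After multiplying by (x + 1): x + 1
After multiplying by (x - 2): x^2 - x - 2

x^2 - x - 2


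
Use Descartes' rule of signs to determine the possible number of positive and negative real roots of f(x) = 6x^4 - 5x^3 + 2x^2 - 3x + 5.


Descartes' rule of signs:

For positive roots, count sign changes in f(x) = 6x^4 - 5x^3 + 2x^2 - 3x + 5:
Signs of coefficients: +, -, +, -, +
Number of sign changes: 4
Possible positive real roots: 4, 2, 0

For negative roots, examine f(-x) = 6x^4 + 5x^3 + 2x^2 + 3x + 5:
Signs of coefficients: +, +, +, +, +
Number of sign changes: 0
Possible negative real roots: 0

Positive roots: 4 or 2 or 0; Negative roots: 0


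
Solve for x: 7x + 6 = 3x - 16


Starting with: 7x + 6 = 3x - 16
Move all x terms to left: (7 - 3)x = -16 - 6
Simplify: 4x = -22
Divide both sides by 4: x = -11/2

x = -11/2


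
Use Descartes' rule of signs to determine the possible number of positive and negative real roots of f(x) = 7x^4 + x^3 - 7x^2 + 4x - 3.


Descartes' rule of signs:

For positive roots, count sign changes in f(x) = 7x^4 + x^3 - 7x^2 + 4x - 3:
Signs of coefficients: +, +, -, +, -
Number of sign changes: 3
Possible positive real roots: 3, 1

For negative roots, examine f(-x) = 7x^4 - x^3 - 7x^2 - 4x - 3:
Signs of coefficients: +, -, -, -, -
Number of sign changes: 1
Possible negative real roots: 1

Positive roots: 3 or 1; Negative roots: 1


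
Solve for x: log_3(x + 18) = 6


Convert to exponential form: x + 18 = 3^6 = 729
x = 729 - 18 = 711
Check: log_3(711 + 18) = log_3(729) = log_3(729) = 6 ✓

x = 711


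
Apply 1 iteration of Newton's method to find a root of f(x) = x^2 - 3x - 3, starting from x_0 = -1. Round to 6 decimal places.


Newton's method: x_(n+1) = x_n - f(x_n)/f'(x_n)
f(x) = x^2 - 3x - 3
f'(x) = 2x - 3

Iteration 1:
  f(-1.000000) = 1.000000
  f'(-1.000000) = -5.000000
  x_1 = -1.000000 - (1.000000)/(-5.000000) = -0.800000

x_1 = -0.800000


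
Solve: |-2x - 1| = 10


An absolute value equation |expr| = 10 gives two cases:
Case 1: -2x - 1 = 10
  -2x = 11, so x = -11/2
Case 2: -2x - 1 = -10
  -2x = -9, so x = 9/2

x = -11/2, x = 9/2


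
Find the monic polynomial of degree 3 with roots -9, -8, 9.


A monic polynomial with roots -9, -8, 9 is:
p(x) = (x + 9)(x + 8)(x - 9)
After multiplying by (x + 9): x + 9
After multiplying by (x + 8): x^2 + 17x + 72
After multiplying by (x - 9): x^3 + 8x^2 - 81x - 648

x^3 + 8x^2 - 81x - 648


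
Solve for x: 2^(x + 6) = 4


Express both sides with the same base.
4 = 2^2
Since the bases match, equate exponents: x + 6 = 2
So x = 2 - (6) = -4

x = -4


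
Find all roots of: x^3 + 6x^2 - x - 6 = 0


Let p(x) = x^3 + 6x^2 - x - 6. By the rational root theorem (leading coefficient 1), any rational root is an integer divisor of 6: try ±1, ±2, ... in turn.
Test x = 1: value = 0 ✓, so (x - 1) is a factor.
Synthetic division by (x - 1): bring down 1; 1(1) + 6 = 7; 7(1) - 1 = 6; 6(1) - 6 = 0 → quotient x^2 + 7x + 6, remainder 0.
Solve the quadratic x^2 + 7x + 6 = 0: discriminant = 7^2 - 4(1)(6) = 49 - 24 = 25.
sqrt(25) = 5, so x = (-7 ± 5)/2: x = -1 or x = -6.
Collecting all roots found:

x = -6, x = -1, x = 1


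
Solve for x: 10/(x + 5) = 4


Multiply both sides by (x + 5): 10 = 4(x + 5)
Distribute: 10 = 4x + 20
4x = 10 - 20 = -10
x = -5/2

x = -5/2


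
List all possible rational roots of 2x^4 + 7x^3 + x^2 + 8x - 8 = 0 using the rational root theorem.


Rational root theorem: possible roots are ±p/q where:
  p divides the constant term (-8): p ∈ {1, 2, 4, 8}
  q divides the leading coefficient (2): q ∈ {1, 2}

All possible rational roots: -8, -4, -2, -1, -1/2, 1/2, 1, 2, 4, 8

-8, -4, -2, -1, -1/2, 1/2, 1, 2, 4, 8


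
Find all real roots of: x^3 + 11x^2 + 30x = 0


The constant term is 0, so x = 0 is a root. Factor out x:
  x(x^2 + 11x + 30) = 0
Solve the quadratic x^2 + 11x + 30 = 0: discriminant = 11^2 - 4(1)(30) = 121 - 120 = 1.
sqrt(1) = 1, so x = (-11 ± 1)/2: x = -5 or x = -6.

x = -6, x = -5, x = 0


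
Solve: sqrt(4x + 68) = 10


Square both sides: 4x + 68 = 10^2 = 100
4x = 100 - 68 = 32
x = 8
Check: sqrt(4*8 + 68) = sqrt(100) = 10 ✓

x = 8


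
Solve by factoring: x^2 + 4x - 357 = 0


We need two numbers that multiply to -357 and add to 4.
Those numbers are 21 and -17 (since 21 * (-17) = -357 and 21 + (-17) = 4).
So x^2 + 4x - 357 = (x + 21)(x - 17) = 0
Setting each factor to zero: x = -21 or x = 17

x = -21, x = 17


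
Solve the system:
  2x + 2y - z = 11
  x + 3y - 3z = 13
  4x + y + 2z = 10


Using Cramer's rule. Expand each determinant along the first row.
D  = 2*[3*2 - (-3)*1] - 2*[1*2 - (-3)*4] + (-1)*[1*1 - 3*4]
  = 2*(9) - 2*(14) + (-1)*(-11) = 1
Dx = 11*[3*2 - (-3)*1] - 2*[13*2 - (-3)*10] + (-1)*[13*1 - 3*10]
  = 11*(9) - 2*(56) + (-1)*(-17) = 4
Dy = 2*[13*2 - (-3)*10] - 11*[1*2 - (-3)*4] + (-1)*[1*10 - 13*4]
  = 2*(56) - 11*(14) + (-1)*(-42) = 0
Dz = 2*[3*10 - 13*1] - 2*[1*10 - 13*4] + 11*[1*1 - 3*4]
  = 2*(17) - 2*(-42) + 11*(-11) = -3
x = Dx/D = 4/1 = 4, y = Dy/D = 0/1 = 0, z = Dz/D = -3/1 = -3
Check eq1: (2)(4) + (2)(0) + (-1)(-3) = 11 = 11 ✓
Check eq2: (1)(4) + (3)(0) + (-3)(-3) = 13 = 13 ✓
Check eq3: (4)(4) + (1)(0) + (2)(-3) = 10 = 10 ✓

x = 4, y = 0, z = -3


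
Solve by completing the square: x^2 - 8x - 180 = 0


Start: x^2 - 8x - 180 = 0
Move constant: x^2 - 8x = 180
Half of -8 is -4, squared is 16
Add 16 to both sides: x^2 - 8x + 16 = 196
(x - 4)^2 = 196
x - 4 = ±14
x = 4 + 14 = 18 or x = 4 - 14 = -10

x = -10, x = 18


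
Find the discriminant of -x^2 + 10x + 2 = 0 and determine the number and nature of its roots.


For ax^2 + bx + c = 0, discriminant D = b^2 - 4ac
Here a = -1, b = 10, c = 2
D = (10)^2 - 4(-1)(2) = 100 + 8 = 108

D = 108 > 0 but not a perfect square
The equation has 2 distinct real irrational roots.

Discriminant = 108, 2 distinct real irrational roots


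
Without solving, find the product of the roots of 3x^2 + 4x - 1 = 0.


By Vieta's formulas for ax^2 + bx + c = 0:
  Sum of roots = -b/a
  Product of roots = c/a

Here a = 3, b = 4, c = -1
Sum = -(4)/3 = -4/3
Product = -1/3 = -1/3

Product = -1/3


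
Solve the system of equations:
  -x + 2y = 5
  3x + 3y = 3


Using Cramer's rule:
Determinant D = (-1)(3) - (3)(2) = -3 - 6 = -9
Dx = (5)(3) - (3)(2) = 15 - 6 = 9
Dy = (-1)(3) - (3)(5) = -3 - 15 = -18
x = Dx/D = 9/-9 = -1
y = Dy/D = -18/-9 = 2

x = -1, y = 2


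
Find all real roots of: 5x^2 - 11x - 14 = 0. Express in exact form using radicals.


Using the quadratic formula: x = (-b ± sqrt(b^2 - 4ac)) / (2a)
Here a = 5, b = -11, c = -14
Discriminant = b^2 - 4ac = (-11)^2 - 4(5)(-14) = 121 + 280 = 401
Since discriminant = 401 > 0, there are two real roots.
x = (11 ± sqrt(401)) / 10
Numerically: x ≈ 3.1025 or x ≈ -0.9025

x = (11 + sqrt(401)) / 10 or x = (11 - sqrt(401)) / 10


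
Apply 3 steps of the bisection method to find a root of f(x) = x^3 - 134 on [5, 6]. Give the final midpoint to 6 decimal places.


f(x) = x^3 - 134
f(5) = -9 < 0
f(6) = 82 > 0

Step 1: midpoint = (5.000000 + 6.000000)/2 = 5.500000
  f(5.500000) = 32.375000
  f(mid) > 0, so root is in [5.000000, 5.500000]

Step 2: midpoint = (5.000000 + 5.500000)/2 = 5.250000
  f(5.250000) = 10.703125
  f(mid) > 0, so root is in [5.000000, 5.250000]

Step 3: midpoint = (5.000000 + 5.250000)/2 = 5.125000
  f(5.125000) = 0.611328
  f(mid) > 0, so root is in [5.000000, 5.125000]

midpoint = 5.125000


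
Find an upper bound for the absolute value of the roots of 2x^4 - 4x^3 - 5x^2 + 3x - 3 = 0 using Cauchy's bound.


Cauchy's bound: all roots r satisfy |r| <= 1 + max(|a_i/a_n|) for i = 0,...,n-1
where a_n is the leading coefficient.

Coefficients: [2, -4, -5, 3, -3]
Leading coefficient a_n = 2
Ratios |a_i/a_n|: 2, 5/2, 3/2, 3/2
Maximum ratio: 5/2
Cauchy's bound: |r| <= 1 + 5/2 = 7/2

Upper bound = 7/2


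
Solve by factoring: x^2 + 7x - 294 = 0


We need two numbers that multiply to -294 and add to 7.
Those numbers are 21 and -14 (since 21 * (-14) = -294 and 21 + (-14) = 7).
So x^2 + 7x - 294 = (x + 21)(x - 14) = 0
Setting each factor to zero: x = -21 or x = 14

x = -21, x = 14


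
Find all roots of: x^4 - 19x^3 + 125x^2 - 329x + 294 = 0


Let p(x) = x^4 - 19x^3 + 125x^2 - 329x + 294. By the rational root theorem (leading coefficient 1), any rational root is an integer divisor of 294: try ±1, ±2, ... in turn.
Test x = 1: value = 72 ≠ 0.
Test x = -1: value = 768 ≠ 0.
Test x = 2: value = 0 ✓, so (x - 2) is a factor.
Synthetic division by (x - 2): bring down 1; 1(2) - 19 = -17; (-17)(2) + 125 = 91; 91(2) - 329 = -147; (-147)(2) + 294 = 0 → quotient x^3 - 17x^2 + 91x - 147, remainder 0.
Continue with the quotient x^3 - 17x^2 + 91x - 147 (candidates must divide 147).
Test x = 3: value = 0 ✓, so (x - 3) is a factor.
Synthetic division by (x - 3): bring down 1; 1(3) - 17 = -14; (-14)(3) + 91 = 49; 49(3) - 147 = 0 → quotient x^2 - 14x + 49, remainder 0.
Solve the quadratic x^2 - 14x + 49 = 0: discriminant = (-14)^2 - 4(1)(49) = 196 - 196 = 0.
Discriminant = 0, so a double root: x = 14/2 = 7.
Collecting all roots found:

x = 2, x = 3, x = 7 (multiplicity 2)


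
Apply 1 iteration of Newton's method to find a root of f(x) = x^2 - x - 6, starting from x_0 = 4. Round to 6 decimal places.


Newton's method: x_(n+1) = x_n - f(x_n)/f'(x_n)
f(x) = x^2 - x - 6
f'(x) = 2x - 1

Iteration 1:
  f(4.000000) = 6.000000
  f'(4.000000) = 7.000000
  x_1 = 4.000000 - (6.000000)/(7.000000) = 3.142857

x_1 = 3.142857


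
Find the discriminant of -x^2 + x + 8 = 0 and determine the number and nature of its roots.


For ax^2 + bx + c = 0, discriminant D = b^2 - 4ac
Here a = -1, b = 1, c = 8
D = (1)^2 - 4(-1)(8) = 1 + 32 = 33

D = 33 > 0 but not a perfect square
The equation has 2 distinct real irrational roots.

Discriminant = 33, 2 distinct real irrational roots


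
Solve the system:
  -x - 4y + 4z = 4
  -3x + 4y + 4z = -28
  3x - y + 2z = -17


Using Cramer's rule. Expand each determinant along the first row.
D  = (-1)*[4*2 - 4*(-1)] - (-4)*[(-3)*2 - 4*3] + 4*[(-3)*(-1) - 4*3]
  = (-1)*(12) - (-4)*(-18) + 4*(-9) = -120
Dx = 4*[4*2 - 4*(-1)] - (-4)*[(-28)*2 - 4*(-17)] + 4*[(-28)*(-1) - 4*(-17)]
  = 4*(12) - (-4)*(12) + 4*(96) = 480
Dy = (-1)*[(-28)*2 - 4*(-17)] - 4*[(-3)*2 - 4*3] + 4*[(-3)*(-17) - (-28)*3]
  = (-1)*(12) - 4*(-18) + 4*(135) = 600
Dz = (-1)*[4*(-17) - (-28)*(-1)] - (-4)*[(-3)*(-17) - (-28)*3] + 4*[(-3)*(-1) - 4*3]
  = (-1)*(-96) - (-4)*(135) + 4*(-9) = 600
x = Dx/D = 480/-120 = -4, y = Dy/D = 600/-120 = -5, z = Dz/D = 600/-120 = -5
Check eq1: (-1)(-4) + (-4)(-5) + (4)(-5) = 4 = 4 ✓
Check eq2: (-3)(-4) + (4)(-5) + (4)(-5) = -28 = -28 ✓
Check eq3: (3)(-4) + (-1)(-5) + (2)(-5) = -17 = -17 ✓

x = -4, y = -5, z = -5


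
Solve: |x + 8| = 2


An absolute value equation |expr| = 2 gives two cases:
Case 1: x + 8 = 2
  x = -6, so x = -6
Case 2: x + 8 = -2
  x = -10, so x = -10

x = -10, x = -6


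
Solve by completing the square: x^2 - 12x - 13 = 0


Start: x^2 - 12x - 13 = 0
Move constant: x^2 - 12x = 13
Half of -12 is -6, squared is 36
Add 36 to both sides: x^2 - 12x + 36 = 49
(x - 6)^2 = 49
x - 6 = ±7
x = 6 + 7 = 13 or x = 6 - 7 = -1

x = -1, x = 13


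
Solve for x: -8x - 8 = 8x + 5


Starting with: -8x - 8 = 8x + 5
Move all x terms to left: (-8 - 8)x = 5 + 8
Simplify: -16x = 13
Divide both sides by -16: x = -13/16

x = -13/16


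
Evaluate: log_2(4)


We need the exponent such that 2^? = 4
2^2 = 4
Therefore log_2(4) = 2

2


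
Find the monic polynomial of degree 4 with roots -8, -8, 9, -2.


A monic polynomial with roots -8, -8, 9, -2 is:
p(x) = (x + 8)(x + 8)(x - 9)(x + 2)
After multiplying by (x + 8): x + 8
After multiplying by (x + 8): x^2 + 16x + 64
After multiplying by (x - 9): x^3 + 7x^2 - 80x - 576
After multiplying by (x + 2): x^4 + 9x^3 - 66x^2 - 736x - 1152

x^4 + 9x^3 - 66x^2 - 736x - 1152


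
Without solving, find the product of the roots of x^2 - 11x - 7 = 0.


By Vieta's formulas for ax^2 + bx + c = 0:
  Sum of roots = -b/a
  Product of roots = c/a

Here a = 1, b = -11, c = -7
Sum = -(-11)/1 = 11
Product = -7/1 = -7

Product = -7


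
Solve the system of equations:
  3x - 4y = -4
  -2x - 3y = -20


Using Cramer's rule:
Determinant D = (3)(-3) - (-2)(-4) = -9 - 8 = -17
Dx = (-4)(-3) - (-20)(-4) = 12 - 80 = -68
Dy = (3)(-20) - (-2)(-4) = -60 - 8 = -68
x = Dx/D = -68/-17 = 4
y = Dy/D = -68/-17 = 4

x = 4, y = 4


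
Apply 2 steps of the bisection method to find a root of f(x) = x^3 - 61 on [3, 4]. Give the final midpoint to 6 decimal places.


f(x) = x^3 - 61
f(3) = -34 < 0
f(4) = 3 > 0

Step 1: midpoint = (3.000000 + 4.000000)/2 = 3.500000
  f(3.500000) = -18.125000
  f(mid) < 0, so root is in [3.500000, 4.000000]

Step 2: midpoint = (3.500000 + 4.000000)/2 = 3.750000
  f(3.750000) = -8.265625
  f(mid) < 0, so root is in [3.750000, 4.000000]

midpoint = 3.750000


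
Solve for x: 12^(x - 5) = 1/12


Express both sides with the same base.
1/12 = 12^(-1)
Since the bases match, equate exponents: x - 5 = -1
So x = -1 - (-5) = 4

x = 4


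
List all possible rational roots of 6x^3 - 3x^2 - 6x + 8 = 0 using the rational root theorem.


Rational root theorem: possible roots are ±p/q where:
  p divides the constant term (8): p ∈ {1, 2, 4, 8}
  q divides the leading coefficient (6): q ∈ {1, 2, 3, 6}

All possible rational roots: -8, -4, -8/3, -2, -4/3, -1, -2/3, -1/2, -1/3, -1/6, 1/6, 1/3, 1/2, 2/3, 1, 4/3, 2, 8/3, 4, 8

-8, -4, -8/3, -2, -4/3, -1, -2/3, -1/2, -1/3, -1/6, 1/6, 1/3, 1/2, 2/3, 1, 4/3, 2, 8/3, 4, 8


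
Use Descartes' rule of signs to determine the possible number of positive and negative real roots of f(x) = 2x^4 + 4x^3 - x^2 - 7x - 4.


Descartes' rule of signs:

For positive roots, count sign changes in f(x) = 2x^4 + 4x^3 - x^2 - 7x - 4:
Signs of coefficients: +, +, -, -, -
Number of sign changes: 1
Possible positive real roots: 1

For negative roots, examine f(-x) = 2x^4 - 4x^3 - x^2 + 7x - 4:
Signs of coefficients: +, -, -, +, -
Number of sign changes: 3
Possible negative real roots: 3, 1

Positive roots: 1; Negative roots: 3 or 1


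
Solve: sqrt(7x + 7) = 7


Square both sides: 7x + 7 = 7^2 = 49
7x = 49 - 7 = 42
x = 6
Check: sqrt(7*6 + 7) = sqrt(49) = 7 ✓

x = 6


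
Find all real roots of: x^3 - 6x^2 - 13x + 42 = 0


Let p(x) = x^3 - 6x^2 - 13x + 42. By the rational root theorem (leading coefficient 1), any rational root is an integer divisor of 42: try ±1, ±2, ... in turn.
Test x = 1: value = 24 ≠ 0.
Test x = -1: value = 48 ≠ 0.
Test x = 2: value = 0 ✓, so (x - 2) is a factor.
Synthetic division by (x - 2): bring down 1; 1(2) - 6 = -4; (-4)(2) - 13 = -21; (-21)(2) + 42 = 0 → quotient x^2 - 4x - 21, remainder 0.
Solve the quadratic x^2 - 4x - 21 = 0: discriminant = (-4)^2 - 4(1)(-21) = 16 + 84 = 100.
sqrt(100) = 10, so x = (4 ± 10)/2: x = 7 or x = -3.

x = -3, x = 2, x = 7


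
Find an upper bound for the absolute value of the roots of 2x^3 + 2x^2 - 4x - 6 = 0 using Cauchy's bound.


Cauchy's bound: all roots r satisfy |r| <= 1 + max(|a_i/a_n|) for i = 0,...,n-1
where a_n is the leading coefficient.

Coefficients: [2, 2, -4, -6]
Leading coefficient a_n = 2
Ratios |a_i/a_n|: 1, 2, 3
Maximum ratio: 3
Cauchy's bound: |r| <= 1 + 3 = 4

Upper bound = 4


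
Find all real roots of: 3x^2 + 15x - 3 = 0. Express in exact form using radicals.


Using the quadratic formula: x = (-b ± sqrt(b^2 - 4ac)) / (2a)
Here a = 3, b = 15, c = -3
Discriminant = b^2 - 4ac = 15^2 - 4(3)(-3) = 225 + 36 = 261
Since discriminant = 261 > 0, there are two real roots.
x = (-15 ± 3*sqrt(29)) / 6
Simplifying: x = (-5 ± sqrt(29)) / 2
Numerically: x ≈ 0.1926 or x ≈ -5.1926

x = (-5 + sqrt(29)) / 2 or x = (-5 - sqrt(29)) / 2


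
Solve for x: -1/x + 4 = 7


Subtract 4 from both sides: -1/x = 3
Multiply both sides by x: -1 = 3 * x
Divide by 3: x = -1/3

x = -1/3


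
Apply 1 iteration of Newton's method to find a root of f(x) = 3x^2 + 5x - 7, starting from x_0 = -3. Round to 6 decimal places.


Newton's method: x_(n+1) = x_n - f(x_n)/f'(x_n)
f(x) = 3x^2 + 5x - 7
f'(x) = 6x + 5

Iteration 1:
  f(-3.000000) = 5.000000
  f'(-3.000000) = -13.000000
  x_1 = -3.000000 - (5.000000)/(-13.000000) = -2.615385

x_1 = -2.615385


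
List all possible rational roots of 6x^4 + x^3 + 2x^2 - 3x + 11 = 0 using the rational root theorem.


Rational root theorem: possible roots are ±p/q where:
  p divides the constant term (11): p ∈ {1, 11}
  q divides the leading coefficient (6): q ∈ {1, 2, 3, 6}

All possible rational roots: -11, -11/2, -11/3, -11/6, -1, -1/2, -1/3, -1/6, 1/6, 1/3, 1/2, 1, 11/6, 11/3, 11/2, 11

-11, -11/2, -11/3, -11/6, -1, -1/2, -1/3, -1/6, 1/6, 1/3, 1/2, 1, 11/6, 11/3, 11/2, 11


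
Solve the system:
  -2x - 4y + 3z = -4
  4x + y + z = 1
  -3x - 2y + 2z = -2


Using Cramer's rule. Expand each determinant along the first row.
D  = (-2)*[1*2 - 1*(-2)] - (-4)*[4*2 - 1*(-3)] + 3*[4*(-2) - 1*(-3)]
  = (-2)*(4) - (-4)*(11) + 3*(-5) = 21
Dx = (-4)*[1*2 - 1*(-2)] - (-4)*[1*2 - 1*(-2)] + 3*[1*(-2) - 1*(-2)]
  = (-4)*(4) - (-4)*(4) + 3*(0) = 0
Dy = (-2)*[1*2 - 1*(-2)] - (-4)*[4*2 - 1*(-3)] + 3*[4*(-2) - 1*(-3)]
  = (-2)*(4) - (-4)*(11) + 3*(-5) = 21
Dz = (-2)*[1*(-2) - 1*(-2)] - (-4)*[4*(-2) - 1*(-3)] + (-4)*[4*(-2) - 1*(-3)]
  = (-2)*(0) - (-4)*(-5) + (-4)*(-5) = 0
x = Dx/D = 0/21 = 0, y = Dy/D = 21/21 = 1, z = Dz/D = 0/21 = 0
Check eq1: (-2)(0) + (-4)(1) + (3)(0) = -4 = -4 ✓
Check eq2: (4)(0) + (1)(1) + (1)(0) = 1 = 1 ✓
Check eq3: (-3)(0) + (-2)(1) + (2)(0) = -2 = -2 ✓

x = 0, y = 1, z = 0


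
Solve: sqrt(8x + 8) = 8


Square both sides: 8x + 8 = 8^2 = 64
8x = 64 - 8 = 56
x = 7
Check: sqrt(8*7 + 8) = sqrt(64) = 8 ✓

x = 7


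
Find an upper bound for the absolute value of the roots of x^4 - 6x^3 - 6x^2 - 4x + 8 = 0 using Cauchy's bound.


Cauchy's bound: all roots r satisfy |r| <= 1 + max(|a_i/a_n|) for i = 0,...,n-1
where a_n is the leading coefficient.

Coefficients: [1, -6, -6, -4, 8]
Leading coefficient a_n = 1
Ratios |a_i/a_n|: 6, 6, 4, 8
Maximum ratio: 8
Cauchy's bound: |r| <= 1 + 8 = 9

Upper bound = 9


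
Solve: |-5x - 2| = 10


An absolute value equation |expr| = 10 gives two cases:
Case 1: -5x - 2 = 10
  -5x = 12, so x = -12/5
Case 2: -5x - 2 = -10
  -5x = -8, so x = 8/5

x = -12/5, x = 8/5


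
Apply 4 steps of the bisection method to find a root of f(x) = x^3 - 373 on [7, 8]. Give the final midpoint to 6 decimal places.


f(x) = x^3 - 373
f(7) = -30 < 0
f(8) = 139 > 0

Step 1: midpoint = (7.000000 + 8.000000)/2 = 7.500000
  f(7.500000) = 48.875000
  f(mid) > 0, so root is in [7.000000, 7.500000]

Step 2: midpoint = (7.000000 + 7.500000)/2 = 7.250000
  f(7.250000) = 8.078125
  f(mid) > 0, so root is in [7.000000, 7.250000]

Step 3: midpoint = (7.000000 + 7.250000)/2 = 7.125000
  f(7.125000) = -11.294922
  f(mid) < 0, so root is in [7.125000, 7.250000]

Step 4: midpoint = (7.125000 + 7.250000)/2 = 7.187500
  f(7.187500) = -1.692627
  f(mid) < 0, so root is in [7.187500, 7.250000]

midpoint = 7.187500


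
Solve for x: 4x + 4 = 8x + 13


Starting with: 4x + 4 = 8x + 13
Move all x terms to left: (4 - 8)x = 13 - 4
Simplify: -4x = 9
Divide both sides by -4: x = -9/4

x = -9/4


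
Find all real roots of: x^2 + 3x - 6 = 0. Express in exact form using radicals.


Using the quadratic formula: x = (-b ± sqrt(b^2 - 4ac)) / (2a)
Here a = 1, b = 3, c = -6
Discriminant = b^2 - 4ac = 3^2 - 4(1)(-6) = 9 + 24 = 33
Since discriminant = 33 > 0, there are two real roots.
x = (-3 ± sqrt(33)) / 2
Numerically: x ≈ 1.3723 or x ≈ -4.3723

x = (-3 + sqrt(33)) / 2 or x = (-3 - sqrt(33)) / 2


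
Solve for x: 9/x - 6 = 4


Subtract -6 from both sides: 9/x = 10
Multiply both sides by x: 9 = 10 * x
Divide by 10: x = 9/10

x = 9/10


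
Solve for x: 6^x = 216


Express both sides with the same base.
216 = 6^3
Since the bases match: x = 3

x = 3


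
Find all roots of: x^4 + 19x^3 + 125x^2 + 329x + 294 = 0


Let p(x) = x^4 + 19x^3 + 125x^2 + 329x + 294. By the rational root theorem (leading coefficient 1), any rational root is an integer divisor of 294: try ±1, ±2, ... in turn.
Test x = 1: value = 768 ≠ 0.
Test x = -1: value = 72 ≠ 0.
Test x = 2: value = 1620 ≠ 0.
Test x = -2: value = 0 ✓, so (x + 2) is a factor.
Synthetic division by (x + 2): bring down 1; 1(-2) + 19 = 17; 17(-2) + 125 = 91; 91(-2) + 329 = 147; 147(-2) + 294 = 0 → quotient x^3 + 17x^2 + 91x + 147, remainder 0.
Continue with the quotient x^3 + 17x^2 + 91x + 147 (candidates must divide 147).
Test x = 3: value = 600 ≠ 0.
Test x = -3: value = 0 ✓, so (x + 3) is a factor.
Synthetic division by (x + 3): bring down 1; 1(-3) + 17 = 14; 14(-3) + 91 = 49; 49(-3) + 147 = 0 → quotient x^2 + 14x + 49, remainder 0.
Solve the quadratic x^2 + 14x + 49 = 0: discriminant = 14^2 - 4(1)(49) = 196 - 196 = 0.
Discriminant = 0, so a double root: x = -14/2 = -7.
Collecting all roots found:

x = -7 (multiplicity 2), x = -3, x = -2


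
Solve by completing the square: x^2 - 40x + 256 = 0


Start: x^2 - 40x + 256 = 0
Move constant: x^2 - 40x = -256
Half of -40 is -20, squared is 400
Add 400 to both sides: x^2 - 40x + 400 = 144
(x - 20)^2 = 144
x - 20 = ±12
x = 20 + 12 = 32 or x = 20 - 12 = 8

x = 8, x = 32


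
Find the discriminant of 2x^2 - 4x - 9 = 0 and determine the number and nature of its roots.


For ax^2 + bx + c = 0, discriminant D = b^2 - 4ac
Here a = 2, b = -4, c = -9
D = (-4)^2 - 4(2)(-9) = 16 + 72 = 88

D = 88 > 0 but not a perfect square
The equation has 2 distinct real irrational roots.

Discriminant = 88, 2 distinct real irrational roots


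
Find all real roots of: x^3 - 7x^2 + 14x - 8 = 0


Let p(x) = x^3 - 7x^2 + 14x - 8. By the rational root theorem (leading coefficient 1), any rational root is an integer divisor of 8: try ±1, ±2, ... in turn.
Test x = 1: value = 0 ✓, so (x - 1) is a factor.
Synthetic division by (x - 1): bring down 1; 1(1) - 7 = -6; (-6)(1) + 14 = 8; 8(1) - 8 = 0 → quotient x^2 - 6x + 8, remainder 0.
Solve the quadratic x^2 - 6x + 8 = 0: discriminant = (-6)^2 - 4(1)(8) = 36 - 32 = 4.
sqrt(4) = 2, so x = (6 ± 2)/2: x = 4 or x = 2.

x = 1, x = 2, x = 4


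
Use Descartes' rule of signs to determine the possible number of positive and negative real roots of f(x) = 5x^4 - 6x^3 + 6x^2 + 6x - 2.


Descartes' rule of signs:

For positive roots, count sign changes in f(x) = 5x^4 - 6x^3 + 6x^2 + 6x - 2:
Signs of coefficients: +, -, +, +, -
Number of sign changes: 3
Possible positive real roots: 3, 1

For negative roots, examine f(-x) = 5x^4 + 6x^3 + 6x^2 - 6x - 2:
Signs of coefficients: +, +, +, -, -
Number of sign changes: 1
Possible negative real roots: 1

Positive roots: 3 or 1; Negative roots: 1


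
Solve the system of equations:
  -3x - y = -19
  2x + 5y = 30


Using Cramer's rule:
Determinant D = (-3)(5) - (2)(-1) = -15 + 2 = -13
Dx = (-19)(5) - (30)(-1) = -95 + 30 = -65
Dy = (-3)(30) - (2)(-19) = -90 + 38 = -52
x = Dx/D = -65/-13 = 5
y = Dy/D = -52/-13 = 4

x = 5, y = 4


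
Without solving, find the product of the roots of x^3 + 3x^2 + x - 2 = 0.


By Vieta's formulas for x^3 + bx^2 + cx + d = 0:
  r1 + r2 + r3 = -b/a = -3
  r1*r2 + r1*r3 + r2*r3 = c/a = 1
  r1*r2*r3 = -d/a = 2


Product = 2


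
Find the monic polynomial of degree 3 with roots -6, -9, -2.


A monic polynomial with roots -6, -9, -2 is:
p(x) = (x + 6)(x + 9)(x + 2)
After multiplying by (x + 6): x + 6
After multiplying by (x + 9): x^2 + 15x + 54
After multiplying by (x + 2): x^3 + 17x^2 + 84x + 108

x^3 + 17x^2 + 84x + 108


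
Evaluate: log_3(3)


We need the exponent such that 3^? = 3
3^1 = 3
Therefore log_3(3) = 1

1


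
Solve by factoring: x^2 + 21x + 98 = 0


We need two numbers that multiply to 98 and add to 21.
Those numbers are 14 and 7 (since 14 * 7 = 98 and 14 + 7 = 21).
So x^2 + 21x + 98 = (x + 14)(x + 7) = 0
Setting each factor to zero: x = -14 or x = -7

x = -14, x = -7


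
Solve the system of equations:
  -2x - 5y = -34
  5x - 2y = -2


Using Cramer's rule:
Determinant D = (-2)(-2) - (5)(-5) = 4 + 25 = 29
Dx = (-34)(-2) - (-2)(-5) = 68 - 10 = 58
Dy = (-2)(-2) - (5)(-34) = 4 + 170 = 174
x = Dx/D = 58/29 = 2
y = Dy/D = 174/29 = 6

x = 2, y = 6


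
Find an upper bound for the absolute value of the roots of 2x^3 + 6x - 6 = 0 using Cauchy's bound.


Cauchy's bound: all roots r satisfy |r| <= 1 + max(|a_i/a_n|) for i = 0,...,n-1
where a_n is the leading coefficient.

Coefficients: [2, 0, 6, -6]
Leading coefficient a_n = 2
Ratios |a_i/a_n|: 0, 3, 3
Maximum ratio: 3
Cauchy's bound: |r| <= 1 + 3 = 4

Upper bound = 4


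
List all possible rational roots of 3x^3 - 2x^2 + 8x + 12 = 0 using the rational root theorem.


Rational root theorem: possible roots are ±p/q where:
  p divides the constant term (12): p ∈ {1, 2, 3, 4, 6, 12}
  q divides the leading coefficient (3): q ∈ {1, 3}

All possible rational roots: -12, -6, -4, -3, -2, -4/3, -1, -2/3, -1/3, 1/3, 2/3, 1, 4/3, 2, 3, 4, 6, 12

-12, -6, -4, -3, -2, -4/3, -1, -2/3, -1/3, 1/3, 2/3, 1, 4/3, 2, 3, 4, 6, 12


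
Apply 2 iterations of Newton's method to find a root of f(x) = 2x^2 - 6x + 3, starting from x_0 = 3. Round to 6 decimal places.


Newton's method: x_(n+1) = x_n - f(x_n)/f'(x_n)
f(x) = 2x^2 - 6x + 3
f'(x) = 4x - 6

Iteration 1:
  f(3.000000) = 3.000000
  f'(3.000000) = 6.000000
  x_1 = 3.000000 - (3.000000)/(6.000000) = 2.500000

Iteration 2:
  f(2.500000) = 0.500000
  f'(2.500000) = 4.000000
  x_2 = 2.500000 - (0.500000)/(4.000000) = 2.375000

x_2 = 2.375000


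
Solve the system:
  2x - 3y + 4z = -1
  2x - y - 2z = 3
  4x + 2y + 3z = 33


Using Cramer's rule. Expand each determinant along the first row.
D  = 2*[(-1)*3 - (-2)*2] - (-3)*[2*3 - (-2)*4] + 4*[2*2 - (-1)*4]
  = 2*(1) - (-3)*(14) + 4*(8) = 76
Dx = (-1)*[(-1)*3 - (-2)*2] - (-3)*[3*3 - (-2)*33] + 4*[3*2 - (-1)*33]
  = (-1)*(1) - (-3)*(75) + 4*(39) = 380
Dy = 2*[3*3 - (-2)*33] - (-1)*[2*3 - (-2)*4] + 4*[2*33 - 3*4]
  = 2*(75) - (-1)*(14) + 4*(54) = 380
Dz = 2*[(-1)*33 - 3*2] - (-3)*[2*33 - 3*4] + (-1)*[2*2 - (-1)*4]
  = 2*(-39) - (-3)*(54) + (-1)*(8) = 76
x = Dx/D = 380/76 = 5, y = Dy/D = 380/76 = 5, z = Dz/D = 76/76 = 1
Check eq1: (2)(5) + (-3)(5) + (4)(1) = -1 = -1 ✓
Check eq2: (2)(5) + (-1)(5) + (-2)(1) = 3 = 3 ✓
Check eq3: (4)(5) + (2)(5) + (3)(1) = 33 = 33 ✓

x = 5, y = 5, z = 1


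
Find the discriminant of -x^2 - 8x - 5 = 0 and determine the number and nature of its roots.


For ax^2 + bx + c = 0, discriminant D = b^2 - 4ac
Here a = -1, b = -8, c = -5
D = (-8)^2 - 4(-1)(-5) = 64 - 20 = 44

D = 44 > 0 but not a perfect square
The equation has 2 distinct real irrational roots.

Discriminant = 44, 2 distinct real irrational roots


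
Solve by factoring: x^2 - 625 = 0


We need two numbers that multiply to -625 and add to 0.
Those numbers are -25 and 25 (since (-25) * 25 = -625 and (-25) + 25 = 0).
So x^2 - 625 = (x - 25)(x + 25) = 0
Setting each factor to zero: x = 25 or x = -25

x = -25, x = 25


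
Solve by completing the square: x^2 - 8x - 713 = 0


Start: x^2 - 8x - 713 = 0
Move constant: x^2 - 8x = 713
Half of -8 is -4, squared is 16
Add 16 to both sides: x^2 - 8x + 16 = 729
(x - 4)^2 = 729
x - 4 = ±27
x = 4 + 27 = 31 or x = 4 - 27 = -23

x = -23, x = 31


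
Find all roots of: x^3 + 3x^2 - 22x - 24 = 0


Let p(x) = x^3 + 3x^2 - 22x - 24. By the rational root theorem (leading coefficient 1), any rational root is an integer divisor of 24: try ±1, ±2, ... in turn.
Test x = 1: value = -42 ≠ 0.
Test x = -1: value = 0 ✓, so (x + 1) is a factor.
Synthetic division by (x + 1): bring down 1; 1(-1) + 3 = 2; 2(-1) - 22 = -24; (-24)(-1) - 24 = 0 → quotient x^2 + 2x - 24, remainder 0.
Solve the quadratic x^2 + 2x - 24 = 0: discriminant = 2^2 - 4(1)(-24) = 4 + 96 = 100.
sqrt(100) = 10, so x = (-2 ± 10)/2: x = 4 or x = -6.
Collecting all roots found:

x = -6, x = -1, x = 4


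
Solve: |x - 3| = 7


An absolute value equation |expr| = 7 gives two cases:
Case 1: x - 3 = 7
  x = 10, so x = 10
Case 2: x - 3 = -7
  x = -4, so x = -4

x = -4, x = 10


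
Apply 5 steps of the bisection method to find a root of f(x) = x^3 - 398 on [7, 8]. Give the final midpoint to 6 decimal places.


f(x) = x^3 - 398
f(7) = -55 < 0
f(8) = 114 > 0

Step 1: midpoint = (7.000000 + 8.000000)/2 = 7.500000
  f(7.500000) = 23.875000
  f(mid) > 0, so root is in [7.000000, 7.500000]

Step 2: midpoint = (7.000000 + 7.500000)/2 = 7.250000
  f(7.250000) = -16.921875
  f(mid) < 0, so root is in [7.250000, 7.500000]

Step 3: midpoint = (7.250000 + 7.500000)/2 = 7.375000
  f(7.375000) = 3.130859
  f(mid) > 0, so root is in [7.250000, 7.375000]

Step 4: midpoint = (7.250000 + 7.375000)/2 = 7.312500
  f(7.312500) = -6.981201
  f(mid) < 0, so root is in [7.312500, 7.375000]

Step 5: midpoint = (7.312500 + 7.375000)/2 = 7.343750
  f(7.343750) = -1.946686
  f(mid) < 0, so root is in [7.343750, 7.375000]

midpoint = 7.343750


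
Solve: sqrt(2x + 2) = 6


Square both sides: 2x + 2 = 6^2 = 36
2x = 36 - 2 = 34
x = 17
Check: sqrt(2*17 + 2) = sqrt(36) = 6 ✓

x = 17


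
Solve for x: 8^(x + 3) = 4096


Express both sides with the same base.
4096 = 8^4
Since the bases match, equate exponents: x + 3 = 4
So x = 4 - (3) = 1

x = 1


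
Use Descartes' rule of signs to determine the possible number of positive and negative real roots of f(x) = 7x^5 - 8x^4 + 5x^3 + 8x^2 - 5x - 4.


Descartes' rule of signs:

For positive roots, count sign changes in f(x) = 7x^5 - 8x^4 + 5x^3 + 8x^2 - 5x - 4:
Signs of coefficients: +, -, +, +, -, -
Number of sign changes: 3
Possible positive real roots: 3, 1

For negative roots, examine f(-x) = -7x^5 - 8x^4 - 5x^3 + 8x^2 + 5x - 4:
Signs of coefficients: -, -, -, +, +, -
Number of sign changes: 2
Possible negative real roots: 2, 0

Positive roots: 3 or 1; Negative roots: 2 or 0


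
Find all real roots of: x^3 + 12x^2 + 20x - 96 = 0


Let p(x) = x^3 + 12x^2 + 20x - 96. By the rational root theorem (leading coefficient 1), any rational root is an integer divisor of 96: try ±1, ±2, ... in turn.
Test x = 1: value = -63 ≠ 0.
Test x = -1: value = -105 ≠ 0.
Test x = 2: value = 0 ✓, so (x - 2) is a factor.
Synthetic division by (x - 2): bring down 1; 1(2) + 12 = 14; 14(2) + 20 = 48; 48(2) - 96 = 0 → quotient x^2 + 14x + 48, remainder 0.
Solve the quadratic x^2 + 14x + 48 = 0: discriminant = 14^2 - 4(1)(48) = 196 - 192 = 4.
sqrt(4) = 2, so x = (-14 ± 2)/2: x = -6 or x = -8.

x = -8, x = -6, x = 2


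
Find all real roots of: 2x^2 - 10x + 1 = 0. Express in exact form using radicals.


Using the quadratic formula: x = (-b ± sqrt(b^2 - 4ac)) / (2a)
Here a = 2, b = -10, c = 1
Discriminant = b^2 - 4ac = (-10)^2 - 4(2)(1) = 100 - 8 = 92
Since discriminant = 92 > 0, there are two real roots.
x = (10 ± 2*sqrt(23)) / 4
Simplifying: x = (5 ± sqrt(23)) / 2
Numerically: x ≈ 4.8979 or x ≈ 0.1021

x = (5 + sqrt(23)) / 2 or x = (5 - sqrt(23)) / 2


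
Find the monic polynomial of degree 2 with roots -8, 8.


A monic polynomial with roots -8, 8 is:
p(x) = (x + 8)(x - 8)
After multiplying by (x + 8): x + 8
After multiplying by (x - 8): x^2 - 64

x^2 - 64


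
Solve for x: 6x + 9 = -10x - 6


Starting with: 6x + 9 = -10x - 6
Move all x terms to left: (6 + 10)x = -6 - 9
Simplify: 16x = -15
Divide both sides by 16: x = -15/16

x = -15/16


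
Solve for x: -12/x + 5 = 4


Subtract 5 from both sides: -12/x = -1
Multiply both sides by x: -12 = -1 * x
Divide by -1: x = 12

x = 12


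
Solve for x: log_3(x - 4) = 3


Convert to exponential form: x - 4 = 3^3 = 27
x = 27 + 4 = 31
Check: log_3(31 - 4) = log_3(27) = log_3(27) = 3 ✓

x = 31


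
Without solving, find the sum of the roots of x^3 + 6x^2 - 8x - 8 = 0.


By Vieta's formulas for x^3 + bx^2 + cx + d = 0:
  r1 + r2 + r3 = -b/a = -6
  r1*r2 + r1*r3 + r2*r3 = c/a = -8
  r1*r2*r3 = -d/a = 8


Sum = -6


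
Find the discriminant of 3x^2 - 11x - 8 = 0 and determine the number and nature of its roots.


For ax^2 + bx + c = 0, discriminant D = b^2 - 4ac
Here a = 3, b = -11, c = -8
D = (-11)^2 - 4(3)(-8) = 121 + 96 = 217

D = 217 > 0 but not a perfect square
The equation has 2 distinct real irrational roots.

Discriminant = 217, 2 distinct real irrational roots


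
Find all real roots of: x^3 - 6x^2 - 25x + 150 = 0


Let p(x) = x^3 - 6x^2 - 25x + 150. By the rational root theorem (leading coefficient 1), any rational root is an integer divisor of 150: try ±1, ±2, ... in turn.
Test x = 1: value = 120 ≠ 0.
Test x = -1: value = 168 ≠ 0.
Test x = 2: value = 84 ≠ 0.
Test x = -2: value = 168 ≠ 0.
Test x = 3: value = 48 ≠ 0.
Test x = -3: value = 144 ≠ 0.
Test x = 5: value = 0 ✓, so (x - 5) is a factor.
Synthetic division by (x - 5): bring down 1; 1(5) - 6 = -1; (-1)(5) - 25 = -30; (-30)(5) + 150 = 0 → quotient x^2 - x - 30, remainder 0.
Solve the quadratic x^2 - x - 30 = 0: discriminant = (-1)^2 - 4(1)(-30) = 1 + 120 = 121.
sqrt(121) = 11, so x = (1 ± 11)/2: x = 6 or x = -5.

x = -5, x = 5, x = 6


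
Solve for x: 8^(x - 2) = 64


Express both sides with the same base.
64 = 8^2
Since the bases match, equate exponents: x - 2 = 2
So x = 2 - (-2) = 4

x = 4


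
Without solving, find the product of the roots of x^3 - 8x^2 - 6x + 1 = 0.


By Vieta's formulas for x^3 + bx^2 + cx + d = 0:
  r1 + r2 + r3 = -b/a = 8
  r1*r2 + r1*r3 + r2*r3 = c/a = -6
  r1*r2*r3 = -d/a = -1


Product = -1


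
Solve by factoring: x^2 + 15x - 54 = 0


We need two numbers that multiply to -54 and add to 15.
Those numbers are 18 and -3 (since 18 * (-3) = -54 and 18 + (-3) = 15).
So x^2 + 15x - 54 = (x + 18)(x - 3) = 0
Setting each factor to zero: x = -18 or x = 3

x = -18, x = 3


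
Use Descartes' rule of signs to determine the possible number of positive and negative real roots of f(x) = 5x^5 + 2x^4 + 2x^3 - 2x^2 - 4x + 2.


Descartes' rule of signs:

For positive roots, count sign changes in f(x) = 5x^5 + 2x^4 + 2x^3 - 2x^2 - 4x + 2:
Signs of coefficients: +, +, +, -, -, +
Number of sign changes: 2
Possible positive real roots: 2, 0

For negative roots, examine f(-x) = -5x^5 + 2x^4 - 2x^3 - 2x^2 + 4x + 2:
Signs of coefficients: -, +, -, -, +, +
Number of sign changes: 3
Possible negative real roots: 3, 1

Positive roots: 2 or 0; Negative roots: 3 or 1


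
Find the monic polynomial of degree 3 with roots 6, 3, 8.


A monic polynomial with roots 6, 3, 8 is:
p(x) = (x - 6)(x - 3)(x - 8)
After multiplying by (x - 6): x - 6
After multiplying by (x - 3): x^2 - 9x + 18
After multiplying by (x - 8): x^3 - 17x^2 + 90x - 144

x^3 - 17x^2 + 90x - 144


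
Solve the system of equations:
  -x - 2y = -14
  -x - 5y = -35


Using Cramer's rule:
Determinant D = (-1)(-5) - (-1)(-2) = 5 - 2 = 3
Dx = (-14)(-5) - (-35)(-2) = 70 - 70 = 0
Dy = (-1)(-35) - (-1)(-14) = 35 - 14 = 21
x = Dx/D = 0/3 = 0
y = Dy/D = 21/3 = 7

x = 0, y = 7


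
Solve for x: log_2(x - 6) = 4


Convert to exponential form: x - 6 = 2^4 = 16
x = 16 + 6 = 22
Check: log_2(22 - 6) = log_2(16) = log_2(16) = 4 ✓

x = 22


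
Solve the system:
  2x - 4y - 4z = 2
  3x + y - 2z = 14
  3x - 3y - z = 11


Using Cramer's rule. Expand each determinant along the first row.
D  = 2*[1*(-1) - (-2)*(-3)] - (-4)*[3*(-1) - (-2)*3] + (-4)*[3*(-3) - 1*3]
  = 2*(-7) - (-4)*(3) + (-4)*(-12) = 46
Dx = 2*[1*(-1) - (-2)*(-3)] - (-4)*[14*(-1) - (-2)*11] + (-4)*[14*(-3) - 1*11]
  = 2*(-7) - (-4)*(8) + (-4)*(-53) = 230
Dy = 2*[14*(-1) - (-2)*11] - 2*[3*(-1) - (-2)*3] + (-4)*[3*11 - 14*3]
  = 2*(8) - 2*(3) + (-4)*(-9) = 46
Dz = 2*[1*11 - 14*(-3)] - (-4)*[3*11 - 14*3] + 2*[3*(-3) - 1*3]
  = 2*(53) - (-4)*(-9) + 2*(-12) = 46
x = Dx/D = 230/46 = 5, y = Dy/D = 46/46 = 1, z = Dz/D = 46/46 = 1
Check eq1: (2)(5) + (-4)(1) + (-4)(1) = 2 = 2 ✓
Check eq2: (3)(5) + (1)(1) + (-2)(1) = 14 = 14 ✓
Check eq3: (3)(5) + (-3)(1) + (-1)(1) = 11 = 11 ✓

x = 5, y = 1, z = 1


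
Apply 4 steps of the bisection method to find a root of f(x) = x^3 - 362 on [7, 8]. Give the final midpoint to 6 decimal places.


f(x) = x^3 - 362
f(7) = -19 < 0
f(8) = 150 > 0

Step 1: midpoint = (7.000000 + 8.000000)/2 = 7.500000
  f(7.500000) = 59.875000
  f(mid) > 0, so root is in [7.000000, 7.500000]

Step 2: midpoint = (7.000000 + 7.500000)/2 = 7.250000
  f(7.250000) = 19.078125
  f(mid) > 0, so root is in [7.000000, 7.250000]

Step 3: midpoint = (7.000000 + 7.250000)/2 = 7.125000
  f(7.125000) = -0.294922
  f(mid) < 0, so root is in [7.125000, 7.250000]

Step 4: midpoint = (7.125000 + 7.250000)/2 = 7.187500
  f(7.187500) = 9.307373
  f(mid) > 0, so root is in [7.125000, 7.187500]

midpoint = 7.187500


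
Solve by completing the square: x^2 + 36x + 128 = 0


Start: x^2 + 36x + 128 = 0
Move constant: x^2 + 36x = -128
Half of 36 is 18, squared is 324
Add 324 to both sides: x^2 + 36x + 324 = 196
(x + 18)^2 = 196
x + 18 = ±14
x = -18 + 14 = -4 or x = -18 - 14 = -32

x = -32, x = -4


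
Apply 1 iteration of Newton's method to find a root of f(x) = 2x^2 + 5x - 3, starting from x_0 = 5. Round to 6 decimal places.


Newton's method: x_(n+1) = x_n - f(x_n)/f'(x_n)
f(x) = 2x^2 + 5x - 3
f'(x) = 4x + 5

Iteration 1:
  f(5.000000) = 72.000000
  f'(5.000000) = 25.000000
  x_1 = 5.000000 - (72.000000)/(25.000000) = 2.120000

x_1 = 2.120000


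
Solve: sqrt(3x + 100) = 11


Square both sides: 3x + 100 = 11^2 = 121
3x = 121 - 100 = 21
x = 7
Check: sqrt(3*7 + 100) = sqrt(121) = 11 ✓

x = 7


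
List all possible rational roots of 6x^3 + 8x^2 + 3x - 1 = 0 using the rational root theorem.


Rational root theorem: possible roots are ±p/q where:
  p divides the constant term (-1): p ∈ {1}
  q divides the leading coefficient (6): q ∈ {1, 2, 3, 6}

All possible rational roots: -1, -1/2, -1/3, -1/6, 1/6, 1/3, 1/2, 1

-1, -1/2, -1/3, -1/6, 1/6, 1/3, 1/2, 1


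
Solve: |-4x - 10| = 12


An absolute value equation |expr| = 12 gives two cases:
Case 1: -4x - 10 = 12
  -4x = 22, so x = -11/2
Case 2: -4x - 10 = -12
  -4x = -2, so x = 1/2

x = -11/2, x = 1/2


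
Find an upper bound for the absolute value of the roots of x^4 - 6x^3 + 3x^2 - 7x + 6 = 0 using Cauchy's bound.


Cauchy's bound: all roots r satisfy |r| <= 1 + max(|a_i/a_n|) for i = 0,...,n-1
where a_n is the leading coefficient.

Coefficients: [1, -6, 3, -7, 6]
Leading coefficient a_n = 1
Ratios |a_i/a_n|: 6, 3, 7, 6
Maximum ratio: 7
Cauchy's bound: |r| <= 1 + 7 = 8

Upper bound = 8


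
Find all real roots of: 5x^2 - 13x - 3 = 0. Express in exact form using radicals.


Using the quadratic formula: x = (-b ± sqrt(b^2 - 4ac)) / (2a)
Here a = 5, b = -13, c = -3
Discriminant = b^2 - 4ac = (-13)^2 - 4(5)(-3) = 169 + 60 = 229
Since discriminant = 229 > 0, there are two real roots.
x = (13 ± sqrt(229)) / 10
Numerically: x ≈ 2.8133 or x ≈ -0.2133

x = (13 + sqrt(229)) / 10 or x = (13 - sqrt(229)) / 10


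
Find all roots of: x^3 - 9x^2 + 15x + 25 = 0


Let p(x) = x^3 - 9x^2 + 15x + 25. By the rational root theorem (leading coefficient 1), any rational root is an integer divisor of 25: try ±1, ±2, ... in turn.
Test x = 1: value = 32 ≠ 0.
Test x = -1: value = 0 ✓, so (x + 1) is a factor.
Synthetic division by (x + 1): bring down 1; 1(-1) - 9 = -10; (-10)(-1) + 15 = 25; 25(-1) + 25 = 0 → quotient x^2 - 10x + 25, remainder 0.
Solve the quadratic x^2 - 10x + 25 = 0: discriminant = (-10)^2 - 4(1)(25) = 100 - 100 = 0.
Discriminant = 0, so a double root: x = 10/2 = 5.
Collecting all roots found:

x = -1, x = 5 (multiplicity 2)


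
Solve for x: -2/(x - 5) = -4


Multiply both sides by (x - 5): -2 = -4(x - 5)
Distribute: -2 = -4x + 20
-4x = -2 - 20 = -22
x = 11/2

x = 11/2


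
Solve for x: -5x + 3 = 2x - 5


Starting with: -5x + 3 = 2x - 5
Move all x terms to left: (-5 - 2)x = -5 - 3
Simplify: -7x = -8
Divide both sides by -7: x = 8/7

x = 8/7


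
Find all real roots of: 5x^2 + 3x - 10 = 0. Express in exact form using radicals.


Using the quadratic formula: x = (-b ± sqrt(b^2 - 4ac)) / (2a)
Here a = 5, b = 3, c = -10
Discriminant = b^2 - 4ac = 3^2 - 4(5)(-10) = 9 + 200 = 209
Since discriminant = 209 > 0, there are two real roots.
x = (-3 ± sqrt(209)) / 10
Numerically: x ≈ 1.1457 or x ≈ -1.7457

x = (-3 + sqrt(209)) / 10 or x = (-3 - sqrt(209)) / 10
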